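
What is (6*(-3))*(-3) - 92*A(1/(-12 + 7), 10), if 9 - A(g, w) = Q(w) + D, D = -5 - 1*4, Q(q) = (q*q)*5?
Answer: 44398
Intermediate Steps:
Q(q) = 5*q² (Q(q) = q²*5 = 5*q²)
D = -9 (D = -5 - 4 = -9)
A(g, w) = 18 - 5*w² (A(g, w) = 9 - (5*w² - 9) = 9 - (-9 + 5*w²) = 9 + (9 - 5*w²) = 18 - 5*w²)
(6*(-3))*(-3) - 92*A(1/(-12 + 7), 10) = (6*(-3))*(-3) - 92*(18 - 5*10²) = -18*(-3) - 92*(18 - 5*100) = 54 - 92*(18 - 500) = 54 - 92*(-482) = 54 + 44344 = 44398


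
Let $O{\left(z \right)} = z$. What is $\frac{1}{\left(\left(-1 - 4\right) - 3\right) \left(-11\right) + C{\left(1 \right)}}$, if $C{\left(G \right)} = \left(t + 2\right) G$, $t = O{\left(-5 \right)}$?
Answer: $\frac{1}{85} \approx 0.011765$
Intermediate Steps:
$t = -5$
$C{\left(G \right)} = - 3 G$ ($C{\left(G \right)} = \left(-5 + 2\right) G = - 3 G$)
$\frac{1}{\left(\left(-1 - 4\right) - 3\right) \left(-11\right) + C{\left(1 \right)}} = \frac{1}{\left(\left(-1 - 4\right) - 3\right) \left(-11\right) - 3} = \frac{1}{\left(-5 - 3\right) \left(-11\right) - 3} = \frac{1}{\left(-8\right) \left(-11\right) - 3} = \frac{1}{88 - 3} = \frac{1}{85}$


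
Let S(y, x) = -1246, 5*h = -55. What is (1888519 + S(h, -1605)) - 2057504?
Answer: -170231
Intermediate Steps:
h = -11 (h = (⅕)*(-55) = -11)
(1888519 + S(h, -1605)) - 2057504 = (1888519 - 1246) - 2057504 = 1887273 - 2057504 = -170231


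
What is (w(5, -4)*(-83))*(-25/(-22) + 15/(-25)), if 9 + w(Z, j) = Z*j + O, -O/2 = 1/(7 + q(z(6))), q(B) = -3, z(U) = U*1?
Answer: 288923/220 ≈ 1313.3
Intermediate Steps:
z(U) = U
O = -½ (O = -2/(7 - 3) = -2/4 = -2*¼ = -½ ≈ -0.50000)
w(Z, j) = -19/2 + Z*j (w(Z, j) = -9 + (Z*j - ½) = -9 + (-½ + Z*j) = -19/2 + Z*j)
(w(5, -4)*(-83))*(-25/(-22) + 15/(-25)) = ((-19/2 + 5*(-4))*(-83))*(-25/(-22) + 15/(-25)) = ((-19/2 - 20)*(-83))*(-25*(-1/22) + 15*(-1/25)) = (-59/2*(-83))*(25/22 - ⅗) = (4897/2)*(59/110) = 288923/220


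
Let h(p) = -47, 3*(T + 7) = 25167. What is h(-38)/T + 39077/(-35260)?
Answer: -164600317/147774660 ≈ -1.1139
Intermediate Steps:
T = 8382 (T = -7 + (⅓)*25167 = -7 + 8389 = 8382)
h(-38)/T + 39077/(-35260) = -47/8382 + 39077/(-35260) = -47*1/8382 + 39077*(-1/35260) = -47/8382 - 39077/35260 = -164600317/147774660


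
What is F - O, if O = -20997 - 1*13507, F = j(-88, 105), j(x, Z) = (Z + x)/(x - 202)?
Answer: 10006143/290 ≈ 34504.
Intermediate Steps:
j(x, Z) = (Z + x)/(-202 + x)
F = -17/290 (F = (105 - 88)/(-202 - 88) = 17/(-290) = -1/290*17 = -17/290 ≈ -0.058621)
O = -34504 (O = -20997 - 13507 = -34504)
F - O = -17/290 - 1*(-34504) = -17/290 + 34504 = 10006143/290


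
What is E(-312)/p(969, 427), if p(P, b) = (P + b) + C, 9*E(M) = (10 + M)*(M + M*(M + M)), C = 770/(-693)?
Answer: -29350776/6277 ≈ -4675.9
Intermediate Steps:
C = -10/9 (C = 770*(-1/693) = -10/9 ≈ -1.1111)
E(M) = (10 + M)*(M + 2*M**2)/9 (E(M) = ((10 + M)*(M + M*(M + M)))/9 = ((10 + M)*(M + M*(2*M)))/9 = ((10 + M)*(M + 2*M**2))/9 = (10 + M)*(M + 2*M**2)/9)
p(P, b) = -10/9 + P + b (p(P, b) = (P + b) - 10/9 = -10/9 + P + b)
E(-312)/p(969, 427) = ((1/9)*(-312)*(10 + 2*(-312)**2 + 21*(-312)))/(-10/9 + 969 + 427) = ((1/9)*(-312)*(10 + 2*97344 - 6552))/(12554/9) = ((1/9)*(-312)*(10 + 194688 - 6552))*(9/12554) = ((1/9)*(-312)*188146)*(9/12554) = -19567184/3*9/12554 = -29350776/6277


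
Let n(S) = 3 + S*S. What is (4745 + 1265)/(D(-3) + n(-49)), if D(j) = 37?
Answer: 6010/2441 ≈ 2.4621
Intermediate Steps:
n(S) = 3 + S²
(4745 + 1265)/(D(-3) + n(-49)) = (4745 + 1265)/(37 + (3 + (-49)²)) = 6010/(37 + (3 + 2401)) = 6010/(37 + 2404) = 6010/2441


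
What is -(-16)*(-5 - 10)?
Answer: -240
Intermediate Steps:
-(-16)*(-5 - 10) = -(-16)*(-15) = -1*240 = -240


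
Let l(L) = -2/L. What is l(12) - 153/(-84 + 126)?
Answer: -80/21 ≈ -3.8095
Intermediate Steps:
l(12) - 153/(-84 + 126) = -2/12 - 153/(-84 + 126) = -2*1/12 - 153/42 = -1/6 - 153*1/42 = -1/6 - 51/14 = -80/21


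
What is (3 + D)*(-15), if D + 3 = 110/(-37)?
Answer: 1650/37 ≈ 44.595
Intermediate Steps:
D = -221/37 (D = -3 + 110/(-37) = -3 + 110*(-1/37) = -3 - 110/37 = -221/37 ≈ -5.9730)
(3 + D)*(-15) = (3 - 221/37)*(-15) = -110/37*(-15) = 1650/37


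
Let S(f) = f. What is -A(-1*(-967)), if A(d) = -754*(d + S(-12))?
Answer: 720070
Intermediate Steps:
A(d) = 9048 - 754*d (A(d) = -754*(d - 12) = -754*(-12 + d) = 9048 - 754*d)
-A(-1*(-967)) = -(9048 - (-754)*(-967)) = -(9048 - 754*967) = -(9048 - 729118) = -1*(-720070) = 720070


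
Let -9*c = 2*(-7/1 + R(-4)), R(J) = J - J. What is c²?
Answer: 196/81 ≈ 2.4198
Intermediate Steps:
R(J) = 0
c = 14/9 (c = -2*(-7/1 + 0)/9 = -2*(-7*1 + 0)/9 = -2*(-7 + 0)/9 = -2*(-7)/9 = -⅑*(-14) = 14/9 ≈ 1.5556)
c² = (14/9)² = 196/81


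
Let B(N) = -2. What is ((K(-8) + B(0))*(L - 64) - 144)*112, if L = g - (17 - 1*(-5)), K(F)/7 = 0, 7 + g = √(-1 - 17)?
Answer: 4704 - 672*I*√2 ≈ 4704.0 - 950.35*I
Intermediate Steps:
g = -7 + 3*I*√2 (g = -7 + √(-1 - 17) = -7 + √(-18) = -7 + 3*I*√2 ≈ -7.0 + 4.2426*I)
K(F) = 0 (K(F) = 7*0 = 0)
L = -29 + 3*I*√2 (L = (-7 + 3*I*√2) - (17 - 1*(-5)) = (-7 + 3*I*√2) - (17 + 5) = (-7 + 3*I*√2) - 1*22 = (-7 + 3*I*√2) - 22 = -29 + 3*I*√2 ≈ -29.0 + 4.2426*I)
((K(-8) + B(0))*(L - 64) - 144)*112 = ((0 - 2)*((-29 + 3*I*√2) - 64) - 144)*112 = (-2*(-93 + 3*I*√2) - 144)*112 = ((186 - 6*I*√2) - 144)*112 = (42 - 6*I*√2)*112 = 4704 - 672*I*√2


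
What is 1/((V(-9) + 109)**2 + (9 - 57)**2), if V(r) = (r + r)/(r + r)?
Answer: 1/14404 ≈ 6.9425e-5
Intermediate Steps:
V(r) = 1 (V(r) = (2*r)/((2*r)) = (2*r)*(1/(2*r)) = 1)
1/((V(-9) + 109)**2 + (9 - 57)**2) = 1/((1 + 109)**2 + (9 - 57)**2) = 1/(110**2 + (-48)**2) = 1/(12100 + 2304) = 1/14404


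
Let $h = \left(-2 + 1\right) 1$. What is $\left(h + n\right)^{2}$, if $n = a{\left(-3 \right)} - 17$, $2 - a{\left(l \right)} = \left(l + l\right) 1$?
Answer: $100$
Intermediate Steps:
$a{\left(l \right)} = 2 - 2 l$ ($a{\left(l \right)} = 2 - \left(l + l\right) 1 = 2 - 2 l 1 = 2 - 2 l$)
$h = -1$ ($h = \left(-1\right) 1 = -1$)
$n = -9$ ($n = \left(2 - -6\right) - 17 = \left(2 + 6\right) - 17 = 8 - 17 = -9$)
$\left(h + n\right)^{2} = \left(-1 - 9\right)^{2} = \left(-10\right)^{2} = 100$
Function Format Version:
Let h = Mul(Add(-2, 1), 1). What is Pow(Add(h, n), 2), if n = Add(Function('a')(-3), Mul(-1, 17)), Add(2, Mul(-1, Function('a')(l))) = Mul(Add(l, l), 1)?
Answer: 100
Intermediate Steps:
Function('a')(l) = Add(2, Mul(-2, l)) (Function('a')(l) = Add(2, Mul(-1, Mul(Add(l, l), 1))) = Add(2, Mul(-1, Mul(Mul(2, l), 1))) = Add(2, Mul(-1, Mul(2, l))) = Add(2, Mul(-2, l)))
h = -1 (h = Mul(-1, 1) = -1)
n = -9 (n = Add(Add(2, Mul(-2, -3)), Mul(-1, 17)) = Add(Add(2, 6), -17) = Add(8, -17) = -9)
Pow(Add(h, n), 2) = Pow(Add(-1, -9), 2) = Pow(-10, 2) = 100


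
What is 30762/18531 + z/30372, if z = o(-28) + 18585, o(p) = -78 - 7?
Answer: 35475749/15633987 ≈ 2.2691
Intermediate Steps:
o(p) = -85
z = 18500 (z = -85 + 18585 = 18500)
30762/18531 + z/30372 = 30762/18531 + 18500/30372 = 30762*(1/18531) + 18500*(1/30372) = 3418/2059 + 4625/7593 = 35475749/15633987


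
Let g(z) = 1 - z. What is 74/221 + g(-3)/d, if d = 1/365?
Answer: 322734/221 ≈ 1460.3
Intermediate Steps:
d = 1/365 ≈ 0.0027397
74/221 + g(-3)/d = 74/221 + (1 - 1*(-3))/(1/365) = 74*(1/221) + (1 + 3)*365 = 74/221 + 4*365 = 74/221 + 1460 = 322734/221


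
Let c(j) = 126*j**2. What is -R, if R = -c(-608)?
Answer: 46577664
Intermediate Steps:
R = -46577664 (R = -126*(-608)**2 = -126*369664 = -1*46577664 = -46577664)
-R = -1*(-46577664) = 46577664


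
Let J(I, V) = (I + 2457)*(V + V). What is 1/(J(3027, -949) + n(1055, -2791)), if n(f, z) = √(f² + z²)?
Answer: -5204316/54169805604359 - √8902706/108339611208718 ≈ -9.6102e-8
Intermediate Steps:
J(I, V) = 2*V*(2457 + I) (J(I, V) = (2457 + I)*(2*V) = 2*V*(2457 + I))
1/(J(3027, -949) + n(1055, -2791)) = 1/(2*(-949)*(2457 + 3027) + √(1055² + (-2791)²)) = 1/(2*(-949)*5484 + √(1113025 + 7789681)) = 1/(-10408632 + √8902706)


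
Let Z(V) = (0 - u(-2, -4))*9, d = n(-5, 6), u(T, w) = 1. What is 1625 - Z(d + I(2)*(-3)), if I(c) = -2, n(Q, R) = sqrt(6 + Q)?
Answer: 1634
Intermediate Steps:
d = 1 (d = sqrt(6 - 5) = sqrt(1) = 1)
Z(V) = -9 (Z(V) = (0 - 1*1)*9 = (0 - 1)*9 = -1*9 = -9)
1625 - Z(d + I(2)*(-3)) = 1625 - 1*(-9) = 1625 + 9 = 1634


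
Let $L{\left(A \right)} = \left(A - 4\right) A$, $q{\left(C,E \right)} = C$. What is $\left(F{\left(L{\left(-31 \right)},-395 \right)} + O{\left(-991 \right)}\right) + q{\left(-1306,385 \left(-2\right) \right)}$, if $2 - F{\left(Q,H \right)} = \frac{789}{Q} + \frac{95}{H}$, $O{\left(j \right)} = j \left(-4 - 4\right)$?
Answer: $\frac{567734444}{85715} \approx 6623.5$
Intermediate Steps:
$O{\left(j \right)} = - 8 j$ ($O{\left(j \right)} = j \left(-8\right) = - 8 j$)
$L{\left(A \right)} = A \left(-4 + A\right)$ ($L{\left(A \right)} = \left(-4 + A\right) A = A \left(-4 + A\right)$)
$F{\left(Q,H \right)} = 2 - \frac{789}{Q} - \frac{95}{H}$ ($F{\left(Q,H \right)} = 2 - \left(\frac{789}{Q} + \frac{95}{H}\right) = 2 - \left(\frac{95}{H} + \frac{789}{Q}\right) = 2 - \frac{789}{Q} - \frac{95}{H}$)
$\left(F{\left(L{\left(-31 \right)},-395 \right)} + O{\left(-991 \right)}\right) + q{\left(-1306,385 \left(-2\right) \right)} = \left(\left(2 - \frac{789}{\left(-31\right) \left(-4 - 31\right)} - \frac{95}{-395}\right) - -7928\right) - 1306 = \left(\left(2 - \frac{789}{\left(-31\right) \left(-35\right)} - - \frac{19}{79}\right) + 7928\right) - 1306 = \left(\left(2 - \frac{789}{1085} + \frac{19}{79}\right) + 7928\right) - 1306 = \left(\frac{129714}{85715} + 7928\right) - 1306 = \frac{679678234}{85715} - 1306 = \frac{567734444}{85715}$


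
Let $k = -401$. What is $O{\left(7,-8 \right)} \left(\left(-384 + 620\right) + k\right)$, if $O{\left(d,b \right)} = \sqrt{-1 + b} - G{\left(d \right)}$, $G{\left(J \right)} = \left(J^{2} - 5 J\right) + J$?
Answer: $3465 - 495 i \approx 3465.0 - 495.0 i$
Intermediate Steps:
$G{\left(J \right)} = J^{2} - 4 J$
$O{\left(d,b \right)} = \sqrt{-1 + b} - d \left(-4 + d\right)$
$O{\left(7,-8 \right)} \left(\left(-384 + 620\right) + k\right) = \left(\sqrt{-1 - 8} - 7 \left(-4 + 7\right)\right) \left(\left(-384 + 620\right) - 401\right) = \left(\sqrt{-9} - 7 \cdot 3\right) \left(236 - 401\right) = \left(3 i - 21\right) \left(-165\right) = \left(-21 + 3 i\right) \left(-165\right) = 3465 - 495 i$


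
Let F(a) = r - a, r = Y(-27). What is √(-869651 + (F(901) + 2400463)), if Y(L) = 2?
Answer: √1529913 ≈ 1236.9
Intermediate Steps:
r = 2
F(a) = 2 - a
√(-869651 + (F(901) + 2400463)) = √(-869651 + ((2 - 1*901) + 2400463)) = √(-869651 + ((2 - 901) + 2400463)) = √(-869651 + (-899 + 2400463)) = √(-869651 + 2399564) = √1529913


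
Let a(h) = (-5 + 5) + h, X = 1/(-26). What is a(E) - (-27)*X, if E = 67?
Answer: 1715/26 ≈ 65.962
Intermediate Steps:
X = -1/26 ≈ -0.038462
a(h) = h (a(h) = 0 + h = h)
a(E) - (-27)*X = 67 - (-27)*(-1)/26 = 67 - 1*27/26 = 67 - 27/26 = 1715/26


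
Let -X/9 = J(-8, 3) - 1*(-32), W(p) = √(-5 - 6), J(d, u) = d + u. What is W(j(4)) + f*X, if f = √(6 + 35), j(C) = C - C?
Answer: -243*√41 + I*√11 ≈ -1556.0 + 3.3166*I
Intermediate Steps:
j(C) = 0
W(p) = I*√11 (W(p) = √(-11) = I*√11)
X = -243 (X = -9*((-8 + 3) - 1*(-32)) = -9*(-5 + 32) = -9*27 = -243)
f = √41 ≈ 6.4031
W(j(4)) + f*X = I*√11 + √41*(-243) = I*√11 - 243*√41 = -243*√41 + I*√11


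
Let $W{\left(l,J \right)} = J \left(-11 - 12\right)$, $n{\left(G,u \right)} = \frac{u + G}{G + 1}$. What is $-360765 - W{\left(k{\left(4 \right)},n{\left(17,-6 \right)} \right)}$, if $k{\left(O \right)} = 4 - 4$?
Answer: $- \frac{6493517}{18} \approx -3.6075 \cdot 10^{5}$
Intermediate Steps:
$n{\left(G,u \right)} = \frac{G + u}{1 + G}$
$k{\left(O \right)} = 0$ ($k{\left(O \right)} = 4 - 4 = 0$)
$W{\left(l,J \right)} = - 23 J$ ($W{\left(l,J \right)} = J \left(-23\right) = - 23 J$)
$-360765 - W{\left(k{\left(4 \right)},n{\left(17,-6 \right)} \right)} = -360765 - - 23 \frac{17 - 6}{1 + 17} = -360765 - - 23 \cdot \frac{1}{18} \cdot 11 = -360765 - \left(-23\right) \frac{11}{18} = -360765 - - \frac{253}{18} = -360765 + \frac{253}{18} = - \frac{6493517}{18}$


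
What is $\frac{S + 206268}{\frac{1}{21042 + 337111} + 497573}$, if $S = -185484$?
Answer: $\frac{1240641992}{29701210445} \approx 0.041771$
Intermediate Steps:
$\frac{S + 206268}{\frac{1}{21042 + 337111} + 497573} = \frac{-185484 + 206268}{\frac{1}{21042 + 337111} + 497573} = \frac{20784}{\frac{1}{358153} + 497573} = \frac{20784}{\frac{178207262670}{358153}} = 20784 \cdot \frac{358153}{178207262670} = \frac{1240641992}{29701210445}$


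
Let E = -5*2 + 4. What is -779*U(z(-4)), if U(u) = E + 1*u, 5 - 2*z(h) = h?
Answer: 2337/2 ≈ 1168.5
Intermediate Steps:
E = -6 (E = -10 + 4 = -6)
z(h) = 5/2 - h/2
U(u) = -6 + u (U(u) = -6 + 1*u = -6 + u)
-779*U(z(-4)) = -779*(-6 + (5/2 - ½*(-4))) = -779*(-6 + (5/2 + 2)) = -779*(-6 + 9/2) = -779*(-3/2) = 2337/2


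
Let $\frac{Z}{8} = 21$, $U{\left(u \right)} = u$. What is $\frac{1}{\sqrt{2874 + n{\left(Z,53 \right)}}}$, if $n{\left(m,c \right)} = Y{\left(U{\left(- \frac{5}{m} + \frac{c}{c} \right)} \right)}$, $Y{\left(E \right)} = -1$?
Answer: $\frac{\sqrt{17}}{221} \approx 0.018657$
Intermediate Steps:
$Z = 168$ ($Z = 8 \cdot 21 = 168$)
$n{\left(m,c \right)} = -1$
$\frac{1}{\sqrt{2874 + n{\left(Z,53 \right)}}} = \frac{1}{\sqrt{2874 - 1}} = \frac{1}{\sqrt{2873}} = \frac{1}{13 \sqrt{17}} = \frac{\sqrt{17}}{221}$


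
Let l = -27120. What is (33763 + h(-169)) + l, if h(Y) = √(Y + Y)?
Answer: 6643 + 13*I*√2 ≈ 6643.0 + 18.385*I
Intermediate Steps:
h(Y) = √2*√Y (h(Y) = √(2*Y) = √2*√Y)
(33763 + h(-169)) + l = (33763 + √2*√(-169)) - 27120 = (33763 + √2*(13*I)) - 27120 = (33763 + 13*I*√2) - 27120 = 6643 + 13*I*√2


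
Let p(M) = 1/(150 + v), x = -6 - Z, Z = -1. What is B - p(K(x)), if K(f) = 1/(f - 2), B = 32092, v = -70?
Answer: 2567359/80 ≈ 32092.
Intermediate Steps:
x = -5 (x = -6 - 1*(-1) = -6 + 1 = -5)
K(f) = 1/(-2 + f)
p(M) = 1/80 (p(M) = 1/(150 - 70) = 1/80)
B - p(K(x)) = 32092 - 1*1/80 = 32092 - 1/80 = 2567359/80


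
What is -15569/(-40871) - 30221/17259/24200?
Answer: 6501434815709/17070500653800 ≈ 0.38086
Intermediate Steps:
-15569/(-40871) - 30221/17259/24200 = -15569*(-1/40871) - 30221*1/17259*(1/24200) = 15569/40871 - 30221/17259*1/24200 = 15569/40871 - 30221/417667800 = 6501434815709/17070500653800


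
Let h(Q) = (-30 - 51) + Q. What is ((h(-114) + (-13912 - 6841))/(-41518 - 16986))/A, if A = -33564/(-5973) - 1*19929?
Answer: -10426867/580176138326 ≈ -1.7972e-5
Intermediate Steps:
A = -39667451/1991 (A = -33564*(-1/5973) - 19929 = 11188/1991 - 19929 = -39667451/1991 ≈ -19923.)
h(Q) = -81 + Q
((h(-114) + (-13912 - 6841))/(-41518 - 16986))/A = (((-81 - 114) + (-13912 - 6841))/(-41518 - 16986))/(-39667451/1991) = ((-195 - 20753)/(-58504))*(-1991/39667451) = -20948*(-1/58504)*(-1991/39667451) = (5237/14626)*(-1991/39667451) = -10426867/580176138326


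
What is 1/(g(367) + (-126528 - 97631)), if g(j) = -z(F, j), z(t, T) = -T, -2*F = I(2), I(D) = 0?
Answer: -1/223792 ≈ -4.4684e-6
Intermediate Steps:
F = 0 (F = -½*0 = 0)
g(j) = j (g(j) = -(-1)*j = j)
1/(g(367) + (-126528 - 97631)) = 1/(367 + (-126528 - 97631)) = 1/(367 - 224159) = 1/(-223792) = -1/223792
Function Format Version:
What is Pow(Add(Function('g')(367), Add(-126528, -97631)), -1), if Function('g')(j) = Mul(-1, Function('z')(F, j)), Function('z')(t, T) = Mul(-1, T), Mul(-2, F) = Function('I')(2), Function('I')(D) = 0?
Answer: Rational(-1, 223792) ≈ -4.4684e-6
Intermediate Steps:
F = 0 (F = Mul(Rational(-1, 2), 0) = 0)
Function('g')(j) = j (Function('g')(j) = Mul(-1, Mul(-1, j)) = j)
Pow(Add(Function('g')(367), Add(-126528, -97631)), -1) = Pow(Add(367, Add(-126528, -97631)), -1) = Pow(Add(367, -224159), -1) = Pow(-223792, -1) = Rational(-1, 223792)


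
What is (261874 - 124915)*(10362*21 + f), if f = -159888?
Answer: 7904451726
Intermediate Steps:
(261874 - 124915)*(10362*21 + f) = (261874 - 124915)*(10362*21 - 159888) = 136959*(217602 - 159888) = 136959*57714 = 7904451726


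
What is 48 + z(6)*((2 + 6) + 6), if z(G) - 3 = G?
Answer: 174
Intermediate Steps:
z(G) = 3 + G
48 + z(6)*((2 + 6) + 6) = 48 + (3 + 6)*((2 + 6) + 6) = 48 + 9*(8 + 6) = 48 + 9*14 = 48 + 126 = 174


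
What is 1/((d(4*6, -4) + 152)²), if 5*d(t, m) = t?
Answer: 25/614656 ≈ 4.0673e-5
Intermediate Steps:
d(t, m) = t/5
1/((d(4*6, -4) + 152)²) = 1/(((4*6)/5 + 152)²) = 1/(((⅕)*24 + 152)²) = 1/((24/5 + 152)²) = 1/((784/5)²) = 1/(614656/25) = 25/614656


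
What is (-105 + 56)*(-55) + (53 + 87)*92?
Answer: 15575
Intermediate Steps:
(-105 + 56)*(-55) + (53 + 87)*92 = -49*(-55) + 140*92 = 2695 + 12880 = 15575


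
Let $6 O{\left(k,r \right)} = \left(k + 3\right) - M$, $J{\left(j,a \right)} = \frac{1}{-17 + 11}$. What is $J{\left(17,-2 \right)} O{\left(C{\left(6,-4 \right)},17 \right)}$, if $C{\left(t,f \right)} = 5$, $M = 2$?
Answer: $- \frac{1}{6} \approx -0.16667$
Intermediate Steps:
$J{\left(j,a \right)} = - \frac{1}{6}$ ($J{\left(j,a \right)} = \frac{1}{-6} = - \frac{1}{6}$)
$O{\left(k,r \right)} = \frac{1}{6} + \frac{k}{6}$ ($O{\left(k,r \right)} = \frac{\left(k + 3\right) - 2}{6} = \frac{\left(3 + k\right) - 2}{6} = \frac{1 + k}{6} = \frac{1}{6} + \frac{k}{6}$)
$J{\left(17,-2 \right)} O{\left(C{\left(6,-4 \right)},17 \right)} = - \frac{\frac{1}{6} + \frac{1}{6} \cdot 5}{6} = - \frac{\frac{1}{6} + \frac{5}{6}}{6} = \left(- \frac{1}{6}\right) 1 = - \frac{1}{6}$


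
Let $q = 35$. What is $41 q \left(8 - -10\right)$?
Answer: $25830$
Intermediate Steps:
$41 q \left(8 - -10\right) = 41 \cdot 35 \left(8 - -10\right) = 1435 \left(8 + 10\right) = 1435 \cdot 18 = 25830$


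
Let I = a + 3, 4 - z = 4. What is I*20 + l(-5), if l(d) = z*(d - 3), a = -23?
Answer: -400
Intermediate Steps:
z = 0 (z = 4 - 1*4 = 4 - 4 = 0)
l(d) = 0 (l(d) = 0*(d - 3) = 0*(-3 + d) = 0)
I = -20 (I = -23 + 3 = -20)
I*20 + l(-5) = -20*20 + 0 = -400 + 0 = -400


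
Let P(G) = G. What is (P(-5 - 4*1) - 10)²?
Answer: 361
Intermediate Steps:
(P(-5 - 4*1) - 10)² = ((-5 - 4*1) - 10)² = ((-5 - 4) - 10)² = (-9 - 10)² = (-19)² = 361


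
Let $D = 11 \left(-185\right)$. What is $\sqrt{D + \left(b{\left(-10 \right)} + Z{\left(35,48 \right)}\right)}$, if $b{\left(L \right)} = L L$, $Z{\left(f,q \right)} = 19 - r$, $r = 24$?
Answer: $2 i \sqrt{485} \approx 44.045 i$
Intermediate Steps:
$Z{\left(f,q \right)} = -5$ ($Z{\left(f,q \right)} = 19 - 24 = -5$)
$b{\left(L \right)} = L^{2}$
$D = -2035$
$\sqrt{D + \left(b{\left(-10 \right)} + Z{\left(35,48 \right)}\right)} = \sqrt{-2035 - \left(5 - \left(-10\right)^{2}\right)} = \sqrt{-2035 + \left(100 - 5\right)} = \sqrt{-2035 + 95} = \sqrt{-1940} = 2 i \sqrt{485}$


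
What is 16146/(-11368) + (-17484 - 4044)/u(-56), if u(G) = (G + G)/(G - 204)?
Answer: -284070033/5684 ≈ -49977.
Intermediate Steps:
u(G) = 2*G/(-204 + G) (u(G) = (2*G)/(-204 + G) = 2*G/(-204 + G))
16146/(-11368) + (-17484 - 4044)/u(-56) = 16146/(-11368) + (-17484 - 4044)/((2*(-56)/(-204 - 56))) = 16146*(-1/11368) - 21528/(2*(-56)/(-260)) = -8073/5684 - 21528/(2*(-56)*(-1/260)) = -8073/5684 - 21528/28/65 = -8073/5684 - 21528*65/28 = -8073/5684 - 349830/7 = -284070033/5684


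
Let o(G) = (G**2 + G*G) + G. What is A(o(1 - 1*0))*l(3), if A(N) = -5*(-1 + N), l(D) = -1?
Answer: 10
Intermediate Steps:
o(G) = G + 2*G**2 (o(G) = (G**2 + G**2) + G = 2*G**2 + G = G + 2*G**2)
A(N) = 5 - 5*N
A(o(1 - 1*0))*l(3) = (5 - 5*(1 - 1*0)*(1 + 2*(1 - 1*0)))*(-1) = (5 - 5*(1 + 0)*(1 + 2*(1 + 0)))*(-1) = (5 - 5*(1 + 2*1))*(-1) = (5 - 5*(1 + 2))*(-1) = (5 - 5*3)*(-1) = (5 - 15)*(-1) = -10*(-1) = 10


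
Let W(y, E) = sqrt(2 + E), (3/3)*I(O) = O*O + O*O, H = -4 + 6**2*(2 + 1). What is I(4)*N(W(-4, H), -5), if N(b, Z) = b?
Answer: 32*sqrt(106) ≈ 329.46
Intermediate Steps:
H = 104 (H = -4 + 36*3 = -4 + 108 = 104)
I(O) = 2*O**2 (I(O) = O*O + O*O = O**2 + O**2 = 2*O**2)
I(4)*N(W(-4, H), -5) = (2*4**2)*sqrt(2 + 104) = (2*16)*sqrt(106) = 32*sqrt(106)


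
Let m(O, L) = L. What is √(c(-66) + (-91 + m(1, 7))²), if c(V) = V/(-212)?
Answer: √79284714/106 ≈ 84.002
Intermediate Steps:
c(V) = -V/212 (c(V) = V*(-1/212) = -V/212)
√(c(-66) + (-91 + m(1, 7))²) = √(-1/212*(-66) + (-91 + 7)²) = √(33/106 + (-84)²) = √(33/106 + 7056) = √(747969/106) = √79284714/106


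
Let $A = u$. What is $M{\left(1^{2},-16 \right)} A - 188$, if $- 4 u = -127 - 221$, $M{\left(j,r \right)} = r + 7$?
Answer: $-971$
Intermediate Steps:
$M{\left(j,r \right)} = 7 + r$
$u = 87$ ($u = - \frac{-127 - 221}{4} = \left(- \frac{1}{4}\right) \left(-348\right) = 87$)
$A = 87$
$M{\left(1^{2},-16 \right)} A - 188 = \left(7 - 16\right) 87 - 188 = \left(-9\right) 87 - 188 = -783 - 188 = -971$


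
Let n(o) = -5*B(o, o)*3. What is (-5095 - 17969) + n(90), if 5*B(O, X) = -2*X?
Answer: -22524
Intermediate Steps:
B(O, X) = -2*X/5 (B(O, X) = (-2*X)/5 = -2*X/5)
n(o) = 6*o (n(o) = -(-2)*o*3 = (2*o)*3 = 6*o)
(-5095 - 17969) + n(90) = (-5095 - 17969) + 6*90 = -23064 + 540 = -22524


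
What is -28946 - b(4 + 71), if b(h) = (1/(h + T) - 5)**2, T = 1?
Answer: -167335737/5776 ≈ -28971.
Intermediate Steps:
b(h) = (-5 + 1/(1 + h))**2 (b(h) = (1/(h + 1) - 5)**2 = (1/(1 + h) - 5)**2 = (-5 + 1/(1 + h))**2)
-28946 - b(4 + 71) = -28946 - (4 + 5*(4 + 71))**2/(1 + (4 + 71))**2 = -28946 - (4 + 5*75)**2/(1 + 75)**2 = -28946 - (4 + 375)**2/76**2 = -28946 - 379**2/5776 = -28946 - 143641/5776 = -167335737/5776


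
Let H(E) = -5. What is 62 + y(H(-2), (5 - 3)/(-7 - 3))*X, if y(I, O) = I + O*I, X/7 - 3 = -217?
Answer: 6054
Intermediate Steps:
X = -1498 (X = 21 + 7*(-217) = 21 - 1519 = -1498)
y(I, O) = I + I*O
62 + y(H(-2), (5 - 3)/(-7 - 3))*X = 62 - 5*(1 + (5 - 3)/(-7 - 3))*(-1498) = 62 - 5*(1 + 2/(-10))*(-1498) = 62 - 5*(1 + 2*(-⅒))*(-1498) = 62 - 5*(1 - ⅕)*(-1498) = 62 - 5*⅘*(-1498) = 62 - 4*(-1498) = 62 + 5992 = 6054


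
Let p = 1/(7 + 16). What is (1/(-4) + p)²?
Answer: 361/8464 ≈ 0.042651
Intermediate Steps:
p = 1/23 ≈ 0.043478
(1/(-4) + p)² = (1/(-4) + 1/23)² = (-¼ + 1/23)² = (-19/92)² = 361/8464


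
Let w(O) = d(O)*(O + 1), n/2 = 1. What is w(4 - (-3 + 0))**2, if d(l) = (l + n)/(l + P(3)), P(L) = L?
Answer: 1296/25 ≈ 51.840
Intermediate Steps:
n = 2 (n = 2*1 = 2)
d(l) = (2 + l)/(3 + l) (d(l) = (l + 2)/(l + 3) = (2 + l)/(3 + l))
w(O) = (1 + O)*(2 + O)/(3 + O) (w(O) = ((2 + O)/(3 + O))*(O + 1) = ((2 + O)/(3 + O))*(1 + O) = (1 + O)*(2 + O)/(3 + O))
w(4 - (-3 + 0))**2 = ((1 + (4 - (-3 + 0)))*(2 + (4 - (-3 + 0)))/(3 + (4 - (-3 + 0))))**2 = ((1 + (4 - 1*(-3)))*(2 + (4 - 1*(-3)))/(3 + (4 - 1*(-3))))**2 = ((1 + (4 + 3))*(2 + (4 + 3))/(3 + (4 + 3)))**2 = ((1 + 7)*(2 + 7)/(3 + 7))**2 = (8*9/10)**2 = ((1/10)*8*9)**2 = (36/5)**2 = 1296/25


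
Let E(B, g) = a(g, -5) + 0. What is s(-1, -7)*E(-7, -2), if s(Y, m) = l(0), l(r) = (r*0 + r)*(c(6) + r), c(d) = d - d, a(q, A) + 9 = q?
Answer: 0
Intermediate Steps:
a(q, A) = -9 + q
c(d) = 0
l(r) = r**2 (l(r) = (r*0 + r)*(0 + r) = (0 + r)*r = r*r = r**2)
s(Y, m) = 0 (s(Y, m) = 0**2 = 0)
E(B, g) = -9 + g (E(B, g) = (-9 + g) + 0 = -9 + g)
s(-1, -7)*E(-7, -2) = 0*(-9 - 2) = 0*(-11) = 0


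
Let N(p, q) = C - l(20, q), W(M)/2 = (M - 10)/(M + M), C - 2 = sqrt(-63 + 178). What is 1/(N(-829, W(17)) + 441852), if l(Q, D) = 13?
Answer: 441841/195223469166 - sqrt(115)/195223469166 ≈ 2.2632e-6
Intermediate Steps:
C = 2 + sqrt(115) (C = 2 + sqrt(-63 + 178) = 2 + sqrt(115) ≈ 12.724)
W(M) = (-10 + M)/M (W(M) = 2*((M - 10)/(M + M)) = 2*((-10 + M)/((2*M))) = 2*((-10 + M)*(1/(2*M))) = 2*((-10 + M)/(2*M)) = (-10 + M)/M)
N(p, q) = -11 + sqrt(115) (N(p, q) = (2 + sqrt(115)) - 1*13 = (2 + sqrt(115)) - 13 = -11 + sqrt(115))
1/(N(-829, W(17)) + 441852) = 1/((-11 + sqrt(115)) + 441852) = 1/(441841 + sqrt(115))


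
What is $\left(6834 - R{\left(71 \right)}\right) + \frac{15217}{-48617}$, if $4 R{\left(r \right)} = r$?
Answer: $\frac{1325481637}{194468} \approx 6815.9$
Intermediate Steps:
$R{\left(r \right)} = \frac{r}{4}$
$\left(6834 - R{\left(71 \right)}\right) + \frac{15217}{-48617} = \left(6834 - \frac{1}{4} \cdot 71\right) + \frac{15217}{-48617} = \left(6834 - \frac{71}{4}\right) + 15217 \left(- \frac{1}{48617}\right) = \left(6834 - \frac{71}{4}\right) - \frac{15217}{48617} = \frac{27265}{4} - \frac{15217}{48617} = \frac{1325481637}{194468}$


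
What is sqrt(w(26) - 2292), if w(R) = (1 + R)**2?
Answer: I*sqrt(1563) ≈ 39.535*I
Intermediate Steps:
sqrt(w(26) - 2292) = sqrt((1 + 26)**2 - 2292) = sqrt(27**2 - 2292) = sqrt(729 - 2292) = sqrt(-1563) = I*sqrt(1563)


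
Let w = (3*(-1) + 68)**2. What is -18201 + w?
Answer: -13976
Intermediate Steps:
w = 4225 (w = (-3 + 68)**2 = 65**2 = 4225)
-18201 + w = -18201 + 4225 = -13976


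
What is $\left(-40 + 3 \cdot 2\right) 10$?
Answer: $-340$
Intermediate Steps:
$\left(-40 + 3 \cdot 2\right) 10 = \left(-40 + 6\right) 10 = \left(-34\right) 10 = -340$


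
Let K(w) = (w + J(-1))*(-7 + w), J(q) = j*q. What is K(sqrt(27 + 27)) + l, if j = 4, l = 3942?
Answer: 4024 - 33*sqrt(6) ≈ 3943.2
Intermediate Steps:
J(q) = 4*q
K(w) = (-7 + w)*(-4 + w) (K(w) = (w + 4*(-1))*(-7 + w) = (w - 4)*(-7 + w) = (-4 + w)*(-7 + w) = (-7 + w)*(-4 + w))
K(sqrt(27 + 27)) + l = (28 + (sqrt(27 + 27))**2 - 11*sqrt(27 + 27)) + 3942 = (28 + (sqrt(54))**2 - 33*sqrt(6)) + 3942 = (28 + (3*sqrt(6))**2 - 33*sqrt(6)) + 3942 = (28 + 54 - 33*sqrt(6)) + 3942 = (82 - 33*sqrt(6)) + 3942 = 4024 - 33*sqrt(6)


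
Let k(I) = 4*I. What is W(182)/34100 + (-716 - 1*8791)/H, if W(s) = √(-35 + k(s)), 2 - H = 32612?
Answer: 3169/10870 + 3*√77/34100 ≈ 0.29231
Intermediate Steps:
H = -32610 (H = 2 - 1*32612 = 2 - 32612 = -32610)
W(s) = √(-35 + 4*s)
W(182)/34100 + (-716 - 1*8791)/H = √(-35 + 4*182)/34100 + (-716 - 1*8791)/(-32610) = √(-35 + 728)*(1/34100) + (-716 - 8791)*(-1/32610) = √693*(1/34100) - 9507*(-1/32610) = (3*√77)*(1/34100) + 3169/10870 = 3*√77/34100 + 3169/10870 = 3169/10870 + 3*√77/34100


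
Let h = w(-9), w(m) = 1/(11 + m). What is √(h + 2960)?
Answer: √11842/2 ≈ 54.410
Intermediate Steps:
h = ½ (h = 1/(11 - 9) = 1/2 = ½ ≈ 0.50000)
√(h + 2960) = √(½ + 2960) = √(5921/2) = √11842/2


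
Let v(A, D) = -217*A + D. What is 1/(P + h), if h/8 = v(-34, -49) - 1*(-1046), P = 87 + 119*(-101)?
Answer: 1/55068 ≈ 1.8159e-5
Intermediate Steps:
v(A, D) = D - 217*A
P = -11932 (P = 87 - 12019 = -11932)
h = 67000 (h = 8*((-49 - 217*(-34)) - 1*(-1046)) = 8*((-49 + 7378) + 1046) = 8*(7329 + 1046) = 8*8375 = 67000)
1/(P + h) = 1/(-11932 + 67000) = 1/55068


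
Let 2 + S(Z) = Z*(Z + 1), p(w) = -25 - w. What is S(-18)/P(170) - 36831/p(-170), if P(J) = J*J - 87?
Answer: -1061167523/4177885 ≈ -254.00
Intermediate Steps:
S(Z) = -2 + Z*(1 + Z) (S(Z) = -2 + Z*(Z + 1) = -2 + Z*(1 + Z))
P(J) = -87 + J² (P(J) = J² - 87 = -87 + J²)
S(-18)/P(170) - 36831/p(-170) = (-2 - 18 + (-18)²)/(-87 + 170²) - 36831/(-25 - 1*(-170)) = (-2 - 18 + 324)/(-87 + 28900) - 36831/(-25 + 170) = 304/28813 - 36831/145 = -1061167523/4177885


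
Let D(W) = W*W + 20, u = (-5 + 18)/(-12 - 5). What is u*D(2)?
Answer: -312/17 ≈ -18.353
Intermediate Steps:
u = -13/17 (u = 13/(-17) = 13*(-1/17) = -13/17 ≈ -0.76471)
D(W) = 20 + W**2 (D(W) = W**2 + 20 = 20 + W**2)
u*D(2) = -13*(20 + 2**2)/17 = -13*(20 + 4)/17 = -13/17*24 = -312/17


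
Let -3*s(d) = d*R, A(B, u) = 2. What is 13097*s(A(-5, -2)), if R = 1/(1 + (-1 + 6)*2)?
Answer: -26194/33 ≈ -793.76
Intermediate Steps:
R = 1/11 (R = 1/(1 + 5*2) = 1/(1 + 10) = 1/11 ≈ 0.090909)
s(d) = -d/33 (s(d) = -d/(3*11) = -d/33)
13097*s(A(-5, -2)) = 13097*(-1/33*2) = 13097*(-2/33) = -26194/33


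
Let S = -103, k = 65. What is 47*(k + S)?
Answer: -1786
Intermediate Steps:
47*(k + S) = 47*(65 - 103) = 47*(-38) = -1786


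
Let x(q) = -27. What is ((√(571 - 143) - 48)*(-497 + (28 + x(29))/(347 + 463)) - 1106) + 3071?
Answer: 3485827/135 - 402569*√107/405 ≈ 15539.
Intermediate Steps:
((√(571 - 143) - 48)*(-497 + (28 + x(29))/(347 + 463)) - 1106) + 3071 = ((√(571 - 143) - 48)*(-497 + (28 - 27)/(347 + 463)) - 1106) + 3071 = ((√428 - 48)*(-497 + 1/810) - 1106) + 3071 = ((2*√107 - 48)*(-497 + 1*(1/810)) - 1106) + 3071 = ((-48 + 2*√107)*(-497 + 1/810) - 1106) + 3071 = ((-48 + 2*√107)*(-402569/810) - 1106) + 3071 = ((3220552/135 - 402569*√107/405) - 1106) + 3071 = (3071242/135 - 402569*√107/405) + 3071 = 3485827/135 - 402569*√107/405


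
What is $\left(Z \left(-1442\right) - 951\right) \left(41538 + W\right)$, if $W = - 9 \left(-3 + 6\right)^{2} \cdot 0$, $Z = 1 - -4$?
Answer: $-338991618$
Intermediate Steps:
$Z = 5$ ($Z = 1 + 4 = 5$)
$W = 0$ ($W = - 9 \cdot 3^{2} \cdot 0 = \left(-9\right) 9 \cdot 0 = \left(-81\right) 0 = 0$)
$\left(Z \left(-1442\right) - 951\right) \left(41538 + W\right) = \left(5 \left(-1442\right) - 951\right) \left(41538 + 0\right) = \left(-7210 - 951\right) 41538 = \left(-8161\right) 41538 = -338991618$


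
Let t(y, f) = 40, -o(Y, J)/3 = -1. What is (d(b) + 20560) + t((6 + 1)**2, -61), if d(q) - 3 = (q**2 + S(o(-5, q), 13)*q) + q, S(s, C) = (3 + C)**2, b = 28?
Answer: 28583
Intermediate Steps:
o(Y, J) = 3 (o(Y, J) = -3*(-1) = 3)
d(q) = 3 + q**2 + 257*q (d(q) = 3 + ((q**2 + (3 + 13)**2*q) + q) = 3 + ((q**2 + 16**2*q) + q) = 3 + ((q**2 + 256*q) + q) = 3 + (q**2 + 257*q) = 3 + q**2 + 257*q)
(d(b) + 20560) + t((6 + 1)**2, -61) = ((3 + 28**2 + 257*28) + 20560) + 40 = ((3 + 784 + 7196) + 20560) + 40 = (7983 + 20560) + 40 = 28543 + 40 = 28583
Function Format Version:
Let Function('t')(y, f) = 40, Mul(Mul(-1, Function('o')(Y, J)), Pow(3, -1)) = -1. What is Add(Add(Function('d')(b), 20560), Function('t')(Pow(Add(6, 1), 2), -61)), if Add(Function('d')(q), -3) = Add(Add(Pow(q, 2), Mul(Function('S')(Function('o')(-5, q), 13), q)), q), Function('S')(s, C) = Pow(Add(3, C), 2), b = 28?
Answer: 28583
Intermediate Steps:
Function('o')(Y, J) = 3 (Function('o')(Y, J) = Mul(-3, -1) = 3)
Function('d')(q) = Add(3, Pow(q, 2), Mul(257, q)) (Function('d')(q) = Add(3, Add(Add(Pow(q, 2), Mul(Pow(Add(3, 13), 2), q)), q)) = Add(3, Add(Add(Pow(q, 2), Mul(Pow(16, 2), q)), q)) = Add(3, Add(Add(Pow(q, 2), Mul(256, q)), q)) = Add(3, Add(Pow(q, 2), Mul(257, q))) = Add(3, Pow(q, 2), Mul(257, q)))
Add(Add(Function('d')(b), 20560), Function('t')(Pow(Add(6, 1), 2), -61)) = Add(Add(Add(3, Pow(28, 2), Mul(257, 28)), 20560), 40) = Add(Add(Add(3, 784, 7196), 20560), 40) = Add(Add(7983, 20560), 40) = Add(28543, 40) = 28583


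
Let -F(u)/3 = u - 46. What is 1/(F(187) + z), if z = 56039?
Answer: 1/55616 ≈ 1.7980e-5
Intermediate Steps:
F(u) = 138 - 3*u (F(u) = -3*(u - 46) = -3*(-46 + u) = 138 - 3*u)
1/(F(187) + z) = 1/((138 - 3*187) + 56039) = 1/((138 - 561) + 56039) = 1/(-423 + 56039) = 1/55616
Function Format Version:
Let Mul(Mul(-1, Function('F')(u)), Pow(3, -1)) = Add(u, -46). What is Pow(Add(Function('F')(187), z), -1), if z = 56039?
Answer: Rational(1, 55616) ≈ 1.7980e-5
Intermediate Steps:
Function('F')(u) = Add(138, Mul(-3, u)) (Function('F')(u) = Mul(-3, Add(u, -46)) = Mul(-3, Add(-46, u)) = Add(138, Mul(-3, u)))
Pow(Add(Function('F')(187), z), -1) = Pow(Add(Add(138, Mul(-3, 187)), 56039), -1) = Pow(Add(Add(138, -561), 56039), -1) = Pow(Add(-423, 56039), -1) = Pow(55616, -1) = Rational(1, 55616)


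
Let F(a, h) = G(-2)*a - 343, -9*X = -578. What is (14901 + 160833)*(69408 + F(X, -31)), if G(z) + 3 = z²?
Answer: 12148354738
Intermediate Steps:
G(z) = -3 + z²
X = 578/9 (X = -⅑*(-578) = 578/9 ≈ 64.222)
F(a, h) = -343 + a (F(a, h) = (-3 + (-2)²)*a - 343 = (-3 + 4)*a - 343 = 1*a - 343 = a - 343 = -343 + a)
(14901 + 160833)*(69408 + F(X, -31)) = (14901 + 160833)*(69408 + (-343 + 578/9)) = 175734*(69408 - 2509/9) = 175734*(622163/9) = 12148354738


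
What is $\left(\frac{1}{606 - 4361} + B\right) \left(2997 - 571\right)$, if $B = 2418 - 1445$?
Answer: $\frac{8863667564}{3755} \approx 2.3605 \cdot 10^{6}$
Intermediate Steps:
$B = 973$ ($B = 2418 - 1445 = 973$)
$\left(\frac{1}{606 - 4361} + B\right) \left(2997 - 571\right) = \left(\frac{1}{606 - 4361} + 973\right) \left(2997 - 571\right) = \left(\frac{1}{-3755} + 973\right) 2426 = \left(- \frac{1}{3755} + 973\right) 2426 = \frac{3653614}{3755} \cdot 2426 = \frac{8863667564}{3755}$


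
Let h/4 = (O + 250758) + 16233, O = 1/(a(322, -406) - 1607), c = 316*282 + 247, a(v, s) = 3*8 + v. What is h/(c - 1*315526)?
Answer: -1346702600/285196587 ≈ -4.7220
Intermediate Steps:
a(v, s) = 24 + v
c = 89359 (c = 89112 + 247 = 89359)
O = -1/1261 (O = 1/((24 + 322) - 1607) = 1/(346 - 1607) = 1/(-1261) = -1/1261 ≈ -0.00079302)
h = 1346702600/1261 (h = 4*((-1/1261 + 250758) + 16233) = 4*(316205837/1261 + 16233) = 4*(336675650/1261) = 1346702600/1261 ≈ 1.0680e+6)
h/(c - 1*315526) = 1346702600/(1261*(89359 - 1*315526)) = 1346702600/(1261*(89359 - 315526)) = (1346702600/1261)/(-226167) = (1346702600/1261)*(-1/226167) = -1346702600/285196587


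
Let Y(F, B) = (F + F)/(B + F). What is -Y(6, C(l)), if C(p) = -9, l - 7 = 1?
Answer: 4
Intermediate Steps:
l = 8 (l = 7 + 1 = 8)
Y(F, B) = 2*F/(B + F) (Y(F, B) = (2*F)/(B + F) = 2*F/(B + F))
-Y(6, C(l)) = -2*6/(-9 + 6) = -2*6/(-3) = -2*6*(-1)/3 = -1*(-4) = 4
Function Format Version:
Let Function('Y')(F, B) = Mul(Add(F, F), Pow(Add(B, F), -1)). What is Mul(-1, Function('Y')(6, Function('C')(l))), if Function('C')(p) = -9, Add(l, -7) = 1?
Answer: 4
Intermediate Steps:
l = 8 (l = Add(7, 1) = 8)
Function('Y')(F, B) = Mul(2, F, Pow(Add(B, F), -1)) (Function('Y')(F, B) = Mul(Mul(2, F), Pow(Add(B, F), -1)) = Mul(2, F, Pow(Add(B, F), -1)))
Mul(-1, Function('Y')(6, Function('C')(l))) = Mul(-1, Mul(2, 6, Pow(Add(-9, 6), -1))) = Mul(-1, Mul(2, 6, Pow(-3, -1))) = Mul(-1, Mul(2, 6, Rational(-1, 3))) = Mul(-1, -4) = 4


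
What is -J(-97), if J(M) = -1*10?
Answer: 10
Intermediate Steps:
J(M) = -10
-J(-97) = -1*(-10) = 10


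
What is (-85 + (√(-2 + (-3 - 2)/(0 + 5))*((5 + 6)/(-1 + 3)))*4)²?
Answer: 5773 - 3740*I*√3 ≈ 5773.0 - 6477.9*I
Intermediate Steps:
(-85 + (√(-2 + (-3 - 2)/(0 + 5))*((5 + 6)/(-1 + 3)))*4)² = (-85 + (√(-2 - 5/5)*(11/2))*4)² = (-85 + (√(-2 - 5*⅕)*(11*(½)))*4)² = (-85 + (√(-2 - 1)*(11/2))*4)² = (-85 + (√(-3)*(11/2))*4)² = (-85 + ((I*√3)*(11/2))*4)² = (-85 + (11*I*√3/2)*4)² = (-85 + 22*I*√3)²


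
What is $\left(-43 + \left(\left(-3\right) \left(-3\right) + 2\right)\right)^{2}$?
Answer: $1024$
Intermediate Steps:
$\left(-43 + \left(\left(-3\right) \left(-3\right) + 2\right)\right)^{2} = \left(-43 + \left(9 + 2\right)\right)^{2} = \left(-43 + 11\right)^{2} = \left(-32\right)^{2} = 1024$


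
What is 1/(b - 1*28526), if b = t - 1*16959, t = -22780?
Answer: -1/68265 ≈ -1.4649e-5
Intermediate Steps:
b = -39739 (b = -22780 - 1*16959 = -22780 - 16959 = -39739)
1/(b - 1*28526) = 1/(-39739 - 1*28526) = 1/(-39739 - 28526) = 1/(-68265) = -1/68265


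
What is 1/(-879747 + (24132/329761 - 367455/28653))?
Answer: -3149547311/2770844958501670 ≈ -1.1367e-6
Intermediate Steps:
1/(-879747 + (24132/329761 - 367455/28653)) = 1/(-879747 + (24132*(1/329761) - 367455*1/28653)) = 1/(-879747 + (24132/329761 - 122485/9551)) = 1/(-879747 - 40160291353/3149547311) = 1/(-2770844958501670/3149547311) = -3149547311/2770844958501670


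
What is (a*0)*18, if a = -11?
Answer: 0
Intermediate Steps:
(a*0)*18 = -11*0*18 = 0*18 = 0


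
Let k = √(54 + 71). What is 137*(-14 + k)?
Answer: -1918 + 685*√5 ≈ -386.29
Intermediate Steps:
k = 5*√5 (k = √125 = 5*√5 ≈ 11.180)
137*(-14 + k) = 137*(-14 + 5*√5) = -1918 + 685*√5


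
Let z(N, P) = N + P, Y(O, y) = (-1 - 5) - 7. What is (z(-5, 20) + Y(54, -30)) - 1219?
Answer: -1217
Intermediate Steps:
Y(O, y) = -13 (Y(O, y) = -6 - 7 = -13)
(z(-5, 20) + Y(54, -30)) - 1219 = ((-5 + 20) - 13) - 1219 = (15 - 13) - 1219 = 2 - 1219 = -1217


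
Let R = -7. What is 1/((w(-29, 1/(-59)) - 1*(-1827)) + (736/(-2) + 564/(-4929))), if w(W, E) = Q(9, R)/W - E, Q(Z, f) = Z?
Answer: 2811173/4100354953 ≈ 0.00068559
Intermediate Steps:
w(W, E) = -E + 9/W (w(W, E) = 9/W - E = -E + 9/W)
1/((w(-29, 1/(-59)) - 1*(-1827)) + (736/(-2) + 564/(-4929))) = 1/(((-1/(-59) + 9/(-29)) - 1*(-1827)) + (736/(-2) + 564/(-4929))) = 1/(((-1*(-1/59) + 9*(-1/29)) + 1827) + (736*(-1/2) + 564*(-1/4929))) = 1/(((1/59 - 9/29) + 1827) + (-368 - 188/1643)) = 1/((-502/1711 + 1827) - 604812/1643) = 1/(3125495/1711 - 604812/1643) = 1/(4100354953/2811173) = 2811173/4100354953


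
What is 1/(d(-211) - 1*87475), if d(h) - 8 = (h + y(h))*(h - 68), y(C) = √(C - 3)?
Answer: I/(-28598*I + 279*√214) ≈ -3.4269e-5 + 4.8908e-6*I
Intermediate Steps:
y(C) = √(-3 + C)
d(h) = 8 + (-68 + h)*(h + √(-3 + h)) (d(h) = 8 + (h + √(-3 + h))*(h - 68) = 8 + (h + √(-3 + h))*(-68 + h) = 8 + (-68 + h)*(h + √(-3 + h)))
1/(d(-211) - 1*87475) = 1/((8 + (-211)² - 68*(-211) - 68*√(-3 - 211) - 211*√(-3 - 211)) - 1*87475) = 1/((8 + 44521 + 14348 - 68*I*√214 - 211*I*√214) - 87475) = 1/((58877 - 279*I*√214) - 87475) = 1/(-28598 - 279*I*√214)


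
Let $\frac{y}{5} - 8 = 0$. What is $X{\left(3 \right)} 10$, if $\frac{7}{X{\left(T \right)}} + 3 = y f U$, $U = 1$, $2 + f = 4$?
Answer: $\frac{10}{11} \approx 0.90909$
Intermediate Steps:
$f = 2$ ($f = -2 + 4 = 2$)
$y = 40$ ($y = 40 + 5 \cdot 0 = 40 + 0 = 40$)
$X{\left(T \right)} = \frac{1}{11}$ ($X{\left(T \right)} = \frac{7}{-3 + 40 \cdot 2 \cdot 1} = \frac{7}{-3 + 80 \cdot 1} = \frac{7}{-3 + 80} = \frac{7}{77} = 7 \cdot \frac{1}{77} = \frac{1}{11}$)
$X{\left(3 \right)} 10 = \frac{1}{11} \cdot 10 = \frac{10}{11}$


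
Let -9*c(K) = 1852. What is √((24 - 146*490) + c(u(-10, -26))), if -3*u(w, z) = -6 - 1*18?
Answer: 2*I*√161374/3 ≈ 267.81*I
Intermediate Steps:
u(w, z) = 8 (u(w, z) = -(-6 - 1*18)/3 = -(-6 - 18)/3 = -⅓*(-24) = 8)
c(K) = -1852/9 (c(K) = -⅑*1852 = -1852/9)
√((24 - 146*490) + c(u(-10, -26))) = √((24 - 146*490) - 1852/9) = √((24 - 71540) - 1852/9) = √(-71516 - 1852/9) = √(-645496/9) = 2*I*√161374/3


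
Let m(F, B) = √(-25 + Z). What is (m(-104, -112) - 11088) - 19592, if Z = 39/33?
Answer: -30680 + I*√2882/11 ≈ -30680.0 + 4.8804*I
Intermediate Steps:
Z = 13/11 (Z = 39*(1/33) = 13/11 ≈ 1.1818)
m(F, B) = I*√2882/11 (m(F, B) = √(-25 + 13/11) = √(-262/11) = I*√2882/11)
(m(-104, -112) - 11088) - 19592 = (I*√2882/11 - 11088) - 19592 = (-11088 + I*√2882/11) - 19592 = -30680 + I*√2882/11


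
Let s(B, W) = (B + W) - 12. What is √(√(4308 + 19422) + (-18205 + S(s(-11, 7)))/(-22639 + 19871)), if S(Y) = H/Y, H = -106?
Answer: √(50373102 + 7661824*√23730)/2768 ≈ 12.674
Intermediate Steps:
s(B, W) = -12 + B + W
S(Y) = -106/Y
√(√(4308 + 19422) + (-18205 + S(s(-11, 7)))/(-22639 + 19871)) = √(√(4308 + 19422) + (-18205 - 106/(-12 - 11 + 7))/(-22639 + 19871)) = √(√23730 + (-18205 - 106/(-16))/(-2768)) = √(√23730 + (-18205 - 106*(-1/16))*(-1/2768)) = √(√23730 + (-18205 + 53/8)*(-1/2768)) = √(√23730 - 145587/8*(-1/2768)) = √(√23730 + 145587/22144) = √(145587/22144 + √23730)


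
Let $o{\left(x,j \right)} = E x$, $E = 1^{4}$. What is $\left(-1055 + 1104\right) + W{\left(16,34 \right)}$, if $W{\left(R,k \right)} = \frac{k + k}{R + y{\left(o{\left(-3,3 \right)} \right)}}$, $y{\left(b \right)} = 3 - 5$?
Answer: $\frac{377}{7} \approx 53.857$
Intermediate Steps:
$E = 1$
$o{\left(x,j \right)} = x$ ($o{\left(x,j \right)} = 1 x = x$)
$y{\left(b \right)} = -2$
$W{\left(R,k \right)} = \frac{2 k}{-2 + R}$ ($W{\left(R,k \right)} = \frac{k + k}{R - 2} = \frac{2 k}{-2 + R}$)
$\left(-1055 + 1104\right) + W{\left(16,34 \right)} = \left(-1055 + 1104\right) + 2 \cdot 34 \frac{1}{-2 + 16} = 49 + 2 \cdot 34 \cdot \frac{1}{14} = 49 + \frac{34}{7} = \frac{377}{7}$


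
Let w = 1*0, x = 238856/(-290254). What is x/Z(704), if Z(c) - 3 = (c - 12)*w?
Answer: -119428/435381 ≈ -0.27431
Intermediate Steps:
x = -119428/145127 (x = 238856*(-1/290254) = -119428/145127 ≈ -0.82292)
w = 0
Z(c) = 3 (Z(c) = 3 + (c - 12)*0 = 3 + (-12 + c)*0 = 3 + 0 = 3)
x/Z(704) = -119428/145127/3 = -119428/145127*⅓ = -119428/435381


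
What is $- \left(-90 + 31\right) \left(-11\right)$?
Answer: $-649$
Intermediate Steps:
$- \left(-90 + 31\right) \left(-11\right) = - \left(-59\right) \left(-11\right) = \left(-1\right) 649 = -649$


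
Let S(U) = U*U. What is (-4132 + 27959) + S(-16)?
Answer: 24083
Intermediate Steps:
S(U) = U²
(-4132 + 27959) + S(-16) = (-4132 + 27959) + (-16)² = 23827 + 256 = 24083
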